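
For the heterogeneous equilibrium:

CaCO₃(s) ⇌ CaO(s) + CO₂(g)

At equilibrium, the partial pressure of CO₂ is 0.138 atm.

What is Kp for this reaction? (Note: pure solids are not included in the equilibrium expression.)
K_p = 0.138

Solids (CaCO₃, CaO) have activity 1 and are excluded.
Kp = P(CO₂) = 0.138.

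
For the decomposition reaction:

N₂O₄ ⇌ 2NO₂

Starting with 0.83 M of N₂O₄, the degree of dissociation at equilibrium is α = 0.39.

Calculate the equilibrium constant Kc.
K_c = 0.8278

x = α·[A]₀ = 0.39 × 0.83 = 0.3237 M dissociated.
At eq: [N₂O₄] = 0.83 − 0.3237 = 0.5063 M; [NO₂] = 2x = 0.6474 M.
Kc = [NO₂]²/[N₂O₄] = (0.6474)²/0.5063 = 0.8278.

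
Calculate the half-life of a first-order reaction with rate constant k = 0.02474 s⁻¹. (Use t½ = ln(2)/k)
28.02 s

t½ = ln(2)/k = 0.6931/0.02474 = 28.02 s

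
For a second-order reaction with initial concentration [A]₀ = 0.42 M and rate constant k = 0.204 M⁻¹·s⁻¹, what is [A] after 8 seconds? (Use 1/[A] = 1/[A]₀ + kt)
0.2492 M

1/[A] = 1/[A]₀ + k·t = 1/0.42 + (0.204)·(8) = 2.3810 + 1.6320 = 4.0130
[A] = 1/4.0130 = 0.2492 M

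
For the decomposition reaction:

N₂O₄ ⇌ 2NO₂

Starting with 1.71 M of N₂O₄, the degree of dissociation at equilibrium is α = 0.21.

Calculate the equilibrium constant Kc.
K_c = 0.3818

x = α·[A]₀ = 0.21 × 1.71 = 0.3591 M dissociated.
At eq: [N₂O₄] = 1.71 − 0.3591 = 1.351 M; [NO₂] = 2x = 0.7182 M.
Kc = [NO₂]²/[N₂O₄] = (0.7182)²/1.351 = 0.3818.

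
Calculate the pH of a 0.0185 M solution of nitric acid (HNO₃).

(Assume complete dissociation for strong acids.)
pH = 1.73

[H⁺] = 0.0185 M for strong acid. pH = -log[H⁺] = -log(0.0185)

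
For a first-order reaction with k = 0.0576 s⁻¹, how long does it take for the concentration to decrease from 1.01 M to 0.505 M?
12.03 s

From ln[A] = ln[A]₀ - k·t: t = ln([A]₀/[A])/k = ln(1.01/0.505)/0.0576 = ln(2.0000)/0.0576 = 0.6931/0.0576 = 12.03 s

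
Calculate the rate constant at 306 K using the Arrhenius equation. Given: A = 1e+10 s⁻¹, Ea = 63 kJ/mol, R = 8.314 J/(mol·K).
1.76e-01 s⁻¹

k = A·exp(-Ea/(R·T)) = 1e+10·exp(-63000/(8.314·306)) = 1e+10·exp(-24.7633) = 1e+10·1.7596e-11 = 1.76e-01 s⁻¹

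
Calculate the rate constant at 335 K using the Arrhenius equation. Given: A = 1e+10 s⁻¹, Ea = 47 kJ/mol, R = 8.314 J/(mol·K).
4.69e+02 s⁻¹

k = A·exp(-Ea/(R·T)) = 1e+10·exp(-47000/(8.314·335)) = 1e+10·exp(-16.8750) = 1e+10·4.6913e-08 = 4.69e+02 s⁻¹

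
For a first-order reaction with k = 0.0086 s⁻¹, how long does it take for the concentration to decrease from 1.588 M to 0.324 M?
184.82 s

From ln[A] = ln[A]₀ - k·t: t = ln([A]₀/[A])/k = ln(1.588/0.324)/0.0086 = ln(4.9012)/0.0086 = 1.5895/0.0086 = 184.82 s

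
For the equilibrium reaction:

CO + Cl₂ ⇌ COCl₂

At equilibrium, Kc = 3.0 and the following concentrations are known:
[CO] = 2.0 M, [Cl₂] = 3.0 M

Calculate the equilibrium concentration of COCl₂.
[COCl₂] = 18.0000 M

Kc = ([COCl₂]) / ([CO] × [Cl₂]) = 3.0
[COCl₂]^1 = Kc · (reactant terms)/(other product terms) = 3.0 · 6 / 1 = 18
[COCl₂] = 18.0000 M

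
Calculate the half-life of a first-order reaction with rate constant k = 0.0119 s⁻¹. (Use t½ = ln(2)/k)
58.25 s

t½ = ln(2)/k = 0.6931/0.0119 = 58.25 s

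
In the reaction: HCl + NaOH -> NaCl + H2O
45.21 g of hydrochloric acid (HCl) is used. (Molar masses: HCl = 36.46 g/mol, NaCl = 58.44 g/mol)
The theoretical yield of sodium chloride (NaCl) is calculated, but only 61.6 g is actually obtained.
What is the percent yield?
Moles of HCl = 45.21 g ÷ 36.46 g/mol = 1.23999 mol
Mole ratio: 1 mol NaCl / 1 mol HCl
Moles of NaCl = 1.23999 × (1/1) = 1.23999 mol
Theoretical yield = 1.23999 mol × 58.44 g/mol = 72.465 g
Actual yield = 61.6 g
Percent yield = (61.6 / 72.465) × 100% = 85.0%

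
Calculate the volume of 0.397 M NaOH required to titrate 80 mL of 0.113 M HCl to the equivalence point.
V_{base} = 22.8 mL

At equivalence: moles acid = moles base.
moles HCl = 0.113 M × 0.08 L = 0.00904 mol
V_NaOH = 0.00904 mol ÷ 0.397 M = 0.02277 L = 22.8 mL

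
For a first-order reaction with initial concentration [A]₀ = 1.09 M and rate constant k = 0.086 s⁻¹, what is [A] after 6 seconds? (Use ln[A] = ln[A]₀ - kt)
0.6506 M

ln[A] = ln[A]₀ - k·t = ln(1.09) - (0.086)·(6) = 0.0862 - 0.5160 = -0.4298
[A] = e^(-0.4298) = 0.6506 M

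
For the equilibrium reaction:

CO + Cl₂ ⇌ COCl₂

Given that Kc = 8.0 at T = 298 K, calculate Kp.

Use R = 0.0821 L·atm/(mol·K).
K_p = 0.3270

Δn = (moles gaseous products) − (moles gaseous reactants) = -1
T = 298 K; RT = 0.0821 × 298 = 24.4658
Kp = Kc·(RT)^Δn = 8.0 × (24.4658)^-1 = 8.0 × 0.0408734 = 0.3270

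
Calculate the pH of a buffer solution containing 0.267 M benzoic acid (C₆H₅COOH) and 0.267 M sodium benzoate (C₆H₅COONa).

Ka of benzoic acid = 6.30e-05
pH = 4.20

pKa = -log(6.30e-05) = 4.20. pH = pKa + log([A⁻]/[HA]) = 4.20 + log(0.267/0.267)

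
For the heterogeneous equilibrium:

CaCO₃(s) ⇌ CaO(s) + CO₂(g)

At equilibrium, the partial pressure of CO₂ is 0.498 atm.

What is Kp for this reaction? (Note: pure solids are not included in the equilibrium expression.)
K_p = 0.498

Solids (CaCO₃, CaO) have activity 1 and are excluded.
Kp = P(CO₂) = 0.498.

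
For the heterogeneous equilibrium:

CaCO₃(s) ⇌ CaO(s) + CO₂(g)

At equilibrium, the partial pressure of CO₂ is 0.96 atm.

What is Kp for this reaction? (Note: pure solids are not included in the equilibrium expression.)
K_p = 0.96

Solids (CaCO₃, CaO) have activity 1 and are excluded.
Kp = P(CO₂) = 0.96.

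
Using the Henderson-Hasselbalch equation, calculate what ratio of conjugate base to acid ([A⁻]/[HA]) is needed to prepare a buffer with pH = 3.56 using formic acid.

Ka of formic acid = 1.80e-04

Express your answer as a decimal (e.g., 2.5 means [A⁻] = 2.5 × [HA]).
[A⁻]/[HA] = 0.654

pKa = −log(1.80e-04) = 3.7447. pH = pKa + log([A⁻]/[HA]). 3.56 = 3.7447 + log(ratio). log(ratio) = 3.56 − 3.7447 = -0.1847. ratio = 10^(-0.1847) = 0.654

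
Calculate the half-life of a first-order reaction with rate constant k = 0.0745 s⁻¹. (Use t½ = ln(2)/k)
9.30 s

t½ = ln(2)/k = 0.6931/0.0745 = 9.30 s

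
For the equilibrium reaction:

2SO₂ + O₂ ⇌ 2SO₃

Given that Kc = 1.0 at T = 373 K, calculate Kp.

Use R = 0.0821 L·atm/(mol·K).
K_p = 0.0327

Δn = (moles gaseous products) − (moles gaseous reactants) = -1
T = 373 K; RT = 0.0821 × 373 = 30.6233
Kp = Kc·(RT)^Δn = 1.0 × (30.6233)^-1 = 1.0 × 0.0326549 = 0.0327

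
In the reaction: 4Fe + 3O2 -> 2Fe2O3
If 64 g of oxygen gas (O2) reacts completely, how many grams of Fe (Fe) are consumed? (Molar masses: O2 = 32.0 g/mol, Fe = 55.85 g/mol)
Moles of O2 = 64 g ÷ 32.0 g/mol = 2 mol
Mole ratio: 4 mol Fe / 3 mol O2
Moles of Fe = 2 × (4/3) = 2.66667 mol
Mass of Fe = 2.66667 mol × 55.85 g/mol = 148.9 g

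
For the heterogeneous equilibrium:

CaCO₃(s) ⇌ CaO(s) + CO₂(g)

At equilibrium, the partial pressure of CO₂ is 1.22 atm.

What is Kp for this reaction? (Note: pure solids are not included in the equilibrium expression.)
K_p = 1.22

Solids (CaCO₃, CaO) have activity 1 and are excluded.
Kp = P(CO₂) = 1.22.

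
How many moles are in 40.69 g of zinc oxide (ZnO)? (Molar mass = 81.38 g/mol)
Moles = 40.69 g ÷ 81.38 g/mol = 0.5 mol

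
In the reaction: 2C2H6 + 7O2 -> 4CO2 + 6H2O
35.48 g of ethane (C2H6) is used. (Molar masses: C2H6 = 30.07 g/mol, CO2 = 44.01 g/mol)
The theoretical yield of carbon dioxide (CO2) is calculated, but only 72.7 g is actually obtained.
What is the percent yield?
Moles of C2H6 = 35.48 g ÷ 30.07 g/mol = 1.17991 mol
Mole ratio: 4 mol CO2 / 2 mol C2H6
Moles of CO2 = 1.17991 × (4/2) = 2.35983 mol
Theoretical yield = 2.35983 mol × 44.01 g/mol = 103.86 g
Actual yield = 72.7 g
Percent yield = (72.7 / 103.86) × 100% = 70.0%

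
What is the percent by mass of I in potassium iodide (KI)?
Mass of I in formula = 126.9 × 1 = 126.9 g/mol
Molar mass = 166.0 g/mol
% I = (126.9/166.0) × 100% = 76.45%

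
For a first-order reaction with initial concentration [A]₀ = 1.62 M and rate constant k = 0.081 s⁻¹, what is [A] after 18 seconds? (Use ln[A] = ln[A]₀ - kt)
0.3770 M

ln[A] = ln[A]₀ - k·t = ln(1.62) - (0.081)·(18) = 0.4824 - 1.4580 = -0.9756
[A] = e^(-0.9756) = 0.3770 M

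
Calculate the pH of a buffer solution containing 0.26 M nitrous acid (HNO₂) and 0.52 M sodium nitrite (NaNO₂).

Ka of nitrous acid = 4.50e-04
pH = 3.65

pKa = -log(4.50e-04) = 3.35. pH = pKa + log([A⁻]/[HA]) = 3.35 + log(0.52/0.26)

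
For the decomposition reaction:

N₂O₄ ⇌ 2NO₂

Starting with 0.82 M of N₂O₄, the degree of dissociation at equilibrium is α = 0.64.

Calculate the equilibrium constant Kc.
K_c = 3.7319

x = α·[A]₀ = 0.64 × 0.82 = 0.5248 M dissociated.
At eq: [N₂O₄] = 0.82 − 0.5248 = 0.2952 M; [NO₂] = 2x = 1.05 M.
Kc = [NO₂]²/[N₂O₄] = (1.05)²/0.2952 = 3.732.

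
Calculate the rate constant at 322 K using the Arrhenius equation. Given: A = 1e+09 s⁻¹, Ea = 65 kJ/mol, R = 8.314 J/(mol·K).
2.85e-02 s⁻¹

k = A·exp(-Ea/(R·T)) = 1e+09·exp(-65000/(8.314·322)) = 1e+09·exp(-24.2799) = 1e+09·2.8534e-11 = 2.85e-02 s⁻¹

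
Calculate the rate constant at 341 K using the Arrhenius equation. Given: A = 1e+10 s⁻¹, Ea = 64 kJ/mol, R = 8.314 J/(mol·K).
1.57e+00 s⁻¹

k = A·exp(-Ea/(R·T)) = 1e+10·exp(-64000/(8.314·341)) = 1e+10·exp(-22.5744) = 1e+10·1.5706e-10 = 1.57e+00 s⁻¹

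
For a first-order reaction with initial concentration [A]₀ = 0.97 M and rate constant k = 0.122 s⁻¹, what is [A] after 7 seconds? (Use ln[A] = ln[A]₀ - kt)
0.4129 M

ln[A] = ln[A]₀ - k·t = ln(0.97) - (0.122)·(7) = -0.0305 - 0.8540 = -0.8845
[A] = e^(-0.8845) = 0.4129 M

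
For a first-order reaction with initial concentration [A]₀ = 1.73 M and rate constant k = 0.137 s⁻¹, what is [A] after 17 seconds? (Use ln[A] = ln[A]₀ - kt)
0.1685 M

ln[A] = ln[A]₀ - k·t = ln(1.73) - (0.137)·(17) = 0.5481 - 2.3290 = -1.7809
[A] = e^(-1.7809) = 0.1685 M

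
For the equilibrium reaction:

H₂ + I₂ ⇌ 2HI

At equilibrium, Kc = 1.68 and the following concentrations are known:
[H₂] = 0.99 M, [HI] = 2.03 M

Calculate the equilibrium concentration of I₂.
[I₂] = 2.4777 M

Kc = ([HI]^2) / ([H₂] × [I₂]) = 1.68
[I₂]^1 = (product terms)/(Kc · other reactant terms) = 4.1209 / (1.68 · 0.99) = 2.4777
[I₂] = 2.4777 M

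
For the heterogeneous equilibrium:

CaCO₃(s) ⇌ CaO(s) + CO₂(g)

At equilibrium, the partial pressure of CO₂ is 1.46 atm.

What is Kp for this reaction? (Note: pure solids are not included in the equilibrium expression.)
K_p = 1.46

Solids (CaCO₃, CaO) have activity 1 and are excluded.
Kp = P(CO₂) = 1.46.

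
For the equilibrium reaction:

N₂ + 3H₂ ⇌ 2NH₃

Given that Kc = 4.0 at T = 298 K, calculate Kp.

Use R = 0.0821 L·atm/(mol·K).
K_p = 0.0067

Δn = (moles gaseous products) − (moles gaseous reactants) = -2
T = 298 K; RT = 0.0821 × 298 = 24.4658
Kp = Kc·(RT)^Δn = 4.0 × (24.4658)^-2 = 4.0 × 0.00167063 = 0.0067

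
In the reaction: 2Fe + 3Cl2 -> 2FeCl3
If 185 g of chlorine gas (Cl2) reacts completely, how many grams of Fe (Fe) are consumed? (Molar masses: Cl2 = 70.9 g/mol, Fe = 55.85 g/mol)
Moles of Cl2 = 185 g ÷ 70.9 g/mol = 2.60931 mol
Mole ratio: 2 mol Fe / 3 mol Cl2
Moles of Fe = 2.60931 × (2/3) = 1.73954 mol
Mass of Fe = 1.73954 mol × 55.85 g/mol = 97.15 g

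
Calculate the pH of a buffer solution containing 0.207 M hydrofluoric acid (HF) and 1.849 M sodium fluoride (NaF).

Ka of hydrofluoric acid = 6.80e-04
pH = 4.12

pKa = -log(6.80e-04) = 3.17. pH = pKa + log([A⁻]/[HA]) = 3.17 + log(1.849/0.207)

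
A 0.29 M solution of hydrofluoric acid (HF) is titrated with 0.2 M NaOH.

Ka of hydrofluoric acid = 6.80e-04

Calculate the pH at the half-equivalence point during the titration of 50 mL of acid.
pH = pKa = 3.17

At the half-equivalence point, [HA] = [A⁻], so by Henderson–Hasselbalch pH = pKa + log(1) = pKa.
pKa = −log(6.80e-04) = 3.17.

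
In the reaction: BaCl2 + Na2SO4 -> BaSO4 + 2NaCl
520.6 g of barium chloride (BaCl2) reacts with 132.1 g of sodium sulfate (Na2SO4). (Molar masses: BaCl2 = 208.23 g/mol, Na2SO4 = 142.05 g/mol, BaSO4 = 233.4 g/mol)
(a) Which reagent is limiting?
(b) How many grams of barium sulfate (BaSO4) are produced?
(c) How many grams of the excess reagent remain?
(a) Na2SO4, (b) 217.1 g, (c) 327 g

Moles of BaCl2 = 520.6 g ÷ 208.23 g/mol = 2.50012 mol
Moles of Na2SO4 = 132.1 g ÷ 142.05 g/mol = 0.929954 mol
Moles ÷ coefficient: BaCl2: 2.50012/1 = 2.5, Na2SO4: 0.929954/1 = 0.93
(a) Na2SO4 has the smaller value, so Na2SO4 is the limiting reagent.
(b) Moles of BaSO4 = 0.929954 mol Na2SO4 × (1/1) = 0.929954 mol; mass = 0.929954 mol × 233.4 g/mol = 217.1 g
(c) BaCl2 consumed = 0.929954 × (1/1) = 0.929954 mol; remaining = 2.50012 − 0.929954 = 1.57017 mol; mass = 1.57017 mol × 208.23 g/mol = 327 g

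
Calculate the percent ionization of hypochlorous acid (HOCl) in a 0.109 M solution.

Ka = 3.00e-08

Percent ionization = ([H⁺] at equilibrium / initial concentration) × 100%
Percent ionization = 0.0524%

Let x = [H⁺]. Ka = x²/(C - x) ⇒ x² + (3.00e-08)x - (3.00e-08)(0.109) = 0. x = 5.7169e-05. Percent = (5.7169e-05/0.109) × 100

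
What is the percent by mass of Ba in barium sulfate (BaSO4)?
Mass of Ba in formula = 137.33 × 1 = 137.33 g/mol
Molar mass = 233.4 g/mol
% Ba = (137.33/233.4) × 100% = 58.84%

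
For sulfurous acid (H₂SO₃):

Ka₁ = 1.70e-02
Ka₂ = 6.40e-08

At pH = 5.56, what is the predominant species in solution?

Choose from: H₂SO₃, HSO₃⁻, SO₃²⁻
HSO₃⁻

pKa1 = 1.77, pKa2 = 7.19. Each pKa is the crossover between adjacent species; pH = 5.56 lies in the region where HSO₃⁻ predominates.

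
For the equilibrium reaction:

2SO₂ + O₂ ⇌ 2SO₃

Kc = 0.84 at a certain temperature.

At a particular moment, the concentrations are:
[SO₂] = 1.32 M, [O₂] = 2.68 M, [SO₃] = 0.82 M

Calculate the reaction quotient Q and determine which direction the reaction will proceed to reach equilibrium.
Q = 0.144, Q < K, reaction proceeds forward (toward products)

Q = ([SO₃]^2) / ([SO₂]^2 × [O₂])
  = ((0.82)^2) / ((1.32)^2·(2.68)) = 0.6724/4.6696 = 0.144
Since Q = 0.144 < Kc = 0.84, the reaction proceeds forward (toward products) to reach equilibrium.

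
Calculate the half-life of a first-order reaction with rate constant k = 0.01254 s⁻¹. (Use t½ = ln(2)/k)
55.27 s

t½ = ln(2)/k = 0.6931/0.01254 = 55.27 s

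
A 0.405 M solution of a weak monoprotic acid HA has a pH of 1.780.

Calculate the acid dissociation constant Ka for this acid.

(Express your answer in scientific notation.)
K_a = 7.09e-04

[H⁺] = 10^(−pH) = 10^(−1.780) = 1.660e-02 M. For HA ⇌ H⁺ + A⁻, Ka = x²/(C − x) = (1.660e-02)²/(0.405 − 1.660e-02) = 7.09e-04.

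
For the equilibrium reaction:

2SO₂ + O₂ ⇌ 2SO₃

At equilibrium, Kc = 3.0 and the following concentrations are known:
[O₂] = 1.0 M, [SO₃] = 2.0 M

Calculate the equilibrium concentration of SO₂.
[SO₂] = 1.1547 M

Kc = ([SO₃]^2) / ([SO₂]^2 × [O₂]) = 3.0
[SO₂]^2 = (product terms)/(Kc · other reactant terms) = 4 / (3.0 · 1) = 1.3333
[SO₂] = (1.3333)^(1/2) = 1.1547 M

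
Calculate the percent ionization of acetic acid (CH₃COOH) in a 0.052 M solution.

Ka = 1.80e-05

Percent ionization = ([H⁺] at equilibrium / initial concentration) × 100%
Percent ionization = 1.84%

Let x = [H⁺]. Ka = x²/(C - x) ⇒ x² + (1.80e-05)x - (1.80e-05)(0.052) = 0. x = 9.5851e-04. Percent = (9.5851e-04/0.052) × 100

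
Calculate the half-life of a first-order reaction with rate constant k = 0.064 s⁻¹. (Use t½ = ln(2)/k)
10.83 s

t½ = ln(2)/k = 0.6931/0.064 = 10.83 s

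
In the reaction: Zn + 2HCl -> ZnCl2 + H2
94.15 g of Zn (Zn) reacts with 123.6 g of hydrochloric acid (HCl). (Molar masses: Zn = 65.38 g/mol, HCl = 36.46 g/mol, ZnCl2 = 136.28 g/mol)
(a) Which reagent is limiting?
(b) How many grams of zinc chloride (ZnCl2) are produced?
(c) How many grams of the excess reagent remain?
(a) Zn, (b) 196.2 g, (c) 18.59 g

Moles of Zn = 94.15 g ÷ 65.38 g/mol = 1.44004 mol
Moles of HCl = 123.6 g ÷ 36.46 g/mol = 3.39002 mol
Moles ÷ coefficient: Zn: 1.44004/1 = 1.44, HCl: 3.39002/2 = 1.695
(a) Zn has the smaller value, so Zn is the limiting reagent.
(b) Moles of ZnCl2 = 1.44004 mol Zn × (1/1) = 1.44004 mol; mass = 1.44004 mol × 136.28 g/mol = 196.2 g
(c) HCl consumed = 1.44004 × (2/1) = 2.88009 mol; remaining = 3.39002 − 2.88009 = 0.509931 mol; mass = 0.509931 mol × 36.46 g/mol = 18.59 g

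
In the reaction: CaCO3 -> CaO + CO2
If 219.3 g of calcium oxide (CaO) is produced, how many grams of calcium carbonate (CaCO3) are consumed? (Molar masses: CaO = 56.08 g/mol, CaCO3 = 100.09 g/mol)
Moles of CaO = 219.3 g ÷ 56.08 g/mol = 3.91049 mol
Mole ratio: 1 mol CaCO3 / 1 mol CaO
Moles of CaCO3 = 3.91049 × (1/1) = 3.91049 mol
Mass of CaCO3 = 3.91049 mol × 100.09 g/mol = 391.4 g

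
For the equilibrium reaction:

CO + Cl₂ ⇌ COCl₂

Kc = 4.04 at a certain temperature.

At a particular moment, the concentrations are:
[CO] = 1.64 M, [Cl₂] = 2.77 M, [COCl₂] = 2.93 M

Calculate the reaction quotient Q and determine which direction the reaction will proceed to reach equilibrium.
Q = 0.645, Q < K, reaction proceeds forward (toward products)

Q = ([COCl₂]) / ([CO] × [Cl₂])
  = ((2.93)) / ((1.64)·(2.77)) = 2.93/4.5428 = 0.645
Since Q = 0.645 < Kc = 4.04, the reaction proceeds forward (toward products) to reach equilibrium.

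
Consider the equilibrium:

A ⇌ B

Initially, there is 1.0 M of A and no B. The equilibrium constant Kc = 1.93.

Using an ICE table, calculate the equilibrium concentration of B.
[B] = 0.659 M

ICE: [A] = 1.0 − x, [B] = x.
Kc = x/(1.0 − x) = 1.93 ⇒ x = 1.93·1.0/(1 + 1.93) = 1.93/2.93 = 0.6587.
[B] = x = 0.659 M.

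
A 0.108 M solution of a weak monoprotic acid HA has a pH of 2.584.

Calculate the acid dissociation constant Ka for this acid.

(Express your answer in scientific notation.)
K_a = 6.44e-05

[H⁺] = 10^(−pH) = 10^(−2.584) = 2.606e-03 M. For HA ⇌ H⁺ + A⁻, Ka = x²/(C − x) = (2.606e-03)²/(0.108 − 2.606e-03) = 6.44e-05.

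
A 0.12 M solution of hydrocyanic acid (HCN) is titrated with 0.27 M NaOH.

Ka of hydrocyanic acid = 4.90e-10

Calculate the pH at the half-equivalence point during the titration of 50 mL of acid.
pH = pKa = 9.31

At the half-equivalence point, [HA] = [A⁻], so by Henderson–Hasselbalch pH = pKa + log(1) = pKa.
pKa = −log(4.90e-10) = 9.31.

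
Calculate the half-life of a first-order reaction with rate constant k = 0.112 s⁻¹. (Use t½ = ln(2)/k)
6.19 s

t½ = ln(2)/k = 0.6931/0.112 = 6.19 s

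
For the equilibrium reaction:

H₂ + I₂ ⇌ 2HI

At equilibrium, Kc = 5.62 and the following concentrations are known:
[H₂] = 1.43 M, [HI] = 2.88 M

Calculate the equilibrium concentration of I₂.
[I₂] = 1.0321 M

Kc = ([HI]^2) / ([H₂] × [I₂]) = 5.62
[I₂]^1 = (product terms)/(Kc · other reactant terms) = 8.2944 / (5.62 · 1.43) = 1.0321
[I₂] = 1.0321 M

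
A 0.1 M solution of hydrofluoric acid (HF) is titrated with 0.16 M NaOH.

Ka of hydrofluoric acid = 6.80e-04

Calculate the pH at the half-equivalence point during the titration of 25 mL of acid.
pH = pKa = 3.17

At the half-equivalence point, [HA] = [A⁻], so by Henderson–Hasselbalch pH = pKa + log(1) = pKa.
pKa = −log(6.80e-04) = 3.17.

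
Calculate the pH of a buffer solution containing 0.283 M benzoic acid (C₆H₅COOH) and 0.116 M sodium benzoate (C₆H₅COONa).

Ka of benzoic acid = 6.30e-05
pH = 3.81

pKa = -log(6.30e-05) = 4.20. pH = pKa + log([A⁻]/[HA]) = 4.20 + log(0.116/0.283)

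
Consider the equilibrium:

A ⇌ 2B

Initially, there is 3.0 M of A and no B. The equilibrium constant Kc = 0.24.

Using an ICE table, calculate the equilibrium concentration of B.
[B] = 0.791 M

ICE: [A] = 3.0 − x, [B] = 2x.
Kc = (2x)²/(3.0 − x) = 0.24 ⇒ 4x² + 0.24x − 0.72 = 0.
x = (−0.24 + √(0.24² + 4·4·0.72))/(2·4) = (−0.24 + √11.578)/8 = 0.39532.
[B] = 2x = 0.791 M.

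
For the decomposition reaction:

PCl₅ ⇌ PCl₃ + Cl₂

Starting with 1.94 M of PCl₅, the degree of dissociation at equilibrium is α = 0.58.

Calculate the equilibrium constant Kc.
K_c = 1.5538

x = α·[A]₀ = 0.58 × 1.94 = 1.125 M dissociated.
At eq: [PCl₅] = 1.94 − 1.125 = 0.8148 M; [PCl₃] = [Cl₂] = x = 1.125 M.
Kc = [PCl₃][Cl₂]/[PCl₅] = (1.125)²/0.8148 = 1.554.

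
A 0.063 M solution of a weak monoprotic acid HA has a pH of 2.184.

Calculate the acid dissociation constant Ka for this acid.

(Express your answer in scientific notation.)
K_a = 7.59e-04

[H⁺] = 10^(−pH) = 10^(−2.184) = 6.546e-03 M. For HA ⇌ H⁺ + A⁻, Ka = x²/(C − x) = (6.546e-03)²/(0.063 − 6.546e-03) = 7.59e-04.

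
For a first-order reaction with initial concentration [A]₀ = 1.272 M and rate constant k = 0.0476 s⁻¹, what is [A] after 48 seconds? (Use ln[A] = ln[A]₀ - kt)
0.1295 M

ln[A] = ln[A]₀ - k·t = ln(1.272) - (0.0476)·(48) = 0.2406 - 2.2848 = -2.0442
[A] = e^(-2.0442) = 0.1295 M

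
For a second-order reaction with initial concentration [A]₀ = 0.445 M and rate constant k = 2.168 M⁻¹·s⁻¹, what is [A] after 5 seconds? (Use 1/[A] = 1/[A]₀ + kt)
0.0764 M

1/[A] = 1/[A]₀ + k·t = 1/0.445 + (2.168)·(5) = 2.2472 + 10.8400 = 13.0872
[A] = 1/13.0872 = 0.0764 M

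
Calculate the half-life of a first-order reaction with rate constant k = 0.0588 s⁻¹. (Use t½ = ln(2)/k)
11.79 s

t½ = ln(2)/k = 0.6931/0.0588 = 11.79 s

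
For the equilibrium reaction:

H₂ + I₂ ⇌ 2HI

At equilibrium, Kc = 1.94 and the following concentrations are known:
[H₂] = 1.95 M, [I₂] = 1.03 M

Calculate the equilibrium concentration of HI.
[HI] = 1.9740 M

Kc = ([HI]^2) / ([H₂] × [I₂]) = 1.94
[HI]^2 = Kc · (reactant terms)/(other product terms) = 1.94 · 2.0085 / 1 = 3.8965
[HI] = (3.8965)^(1/2) = 1.9740 M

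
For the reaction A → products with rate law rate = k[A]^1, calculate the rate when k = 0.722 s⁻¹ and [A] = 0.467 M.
0.3372 M/s

rate = k·[A]^1 = 0.722·(0.467)^1 = 0.722·0.467 = 0.3372 M/s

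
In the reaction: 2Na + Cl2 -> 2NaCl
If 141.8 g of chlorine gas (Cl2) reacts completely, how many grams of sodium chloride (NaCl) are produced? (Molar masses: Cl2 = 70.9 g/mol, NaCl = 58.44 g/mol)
Moles of Cl2 = 141.8 g ÷ 70.9 g/mol = 2 mol
Mole ratio: 2 mol NaCl / 1 mol Cl2
Moles of NaCl = 2 × (2/1) = 4 mol
Mass of NaCl = 4 mol × 58.44 g/mol = 233.8 g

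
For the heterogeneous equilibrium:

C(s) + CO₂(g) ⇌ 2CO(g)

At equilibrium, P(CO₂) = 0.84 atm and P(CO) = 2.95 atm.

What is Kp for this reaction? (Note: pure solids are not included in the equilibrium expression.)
K_p = 10.360

Solid C is excluded.
Kp = P(CO)²/P(CO₂) = (2.95)²/0.84 = 8.703/0.84 = 10.360.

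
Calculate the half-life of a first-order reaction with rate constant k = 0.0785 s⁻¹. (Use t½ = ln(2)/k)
8.83 s

t½ = ln(2)/k = 0.6931/0.0785 = 8.83 s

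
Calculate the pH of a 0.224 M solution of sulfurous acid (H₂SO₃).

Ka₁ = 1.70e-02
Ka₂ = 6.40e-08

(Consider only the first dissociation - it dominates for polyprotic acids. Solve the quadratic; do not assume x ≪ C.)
pH = 1.27

x² + Ka₁·x − Ka₁·C = 0 with Ka₁ = 1.70e-02, C = 0.224.
x = (−Ka₁ + √(Ka₁² + 4·Ka₁·C))/2 = 5.3792e-02 M, so pH = 1.27.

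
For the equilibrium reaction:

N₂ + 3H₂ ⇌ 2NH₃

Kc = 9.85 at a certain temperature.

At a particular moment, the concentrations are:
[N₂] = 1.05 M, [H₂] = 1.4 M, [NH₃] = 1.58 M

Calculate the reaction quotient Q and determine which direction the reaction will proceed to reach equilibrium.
Q = 0.866, Q < K, reaction proceeds forward (toward products)

Q = ([NH₃]^2) / ([N₂] × [H₂]^3)
  = ((1.58)^2) / ((1.05)·(1.4)^3) = 2.4964/2.8812 = 0.8664
Since Q = 0.8664 < Kc = 9.85, the reaction proceeds forward (toward products) to reach equilibrium.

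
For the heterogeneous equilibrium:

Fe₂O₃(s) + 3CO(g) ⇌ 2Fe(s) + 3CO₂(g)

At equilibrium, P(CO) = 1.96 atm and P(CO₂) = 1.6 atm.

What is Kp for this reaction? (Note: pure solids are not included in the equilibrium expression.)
K_p = 0.544

Solids (Fe₂O₃, Fe) are excluded.
Kp = P(CO₂)³/P(CO)³ = (1.6)³/(1.96)³ = 4.096/7.53 = 0.544.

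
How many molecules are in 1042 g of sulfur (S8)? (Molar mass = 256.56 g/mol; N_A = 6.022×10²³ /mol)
Moles = 1042 g ÷ 256.56 g/mol = 4.06143 mol
Molecules = 4.06143 mol × 6.022×10²³ /mol = 2.446e+24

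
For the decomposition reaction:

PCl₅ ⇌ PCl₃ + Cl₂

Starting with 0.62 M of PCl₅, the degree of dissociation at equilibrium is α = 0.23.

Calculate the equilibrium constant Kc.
K_c = 0.0426

x = α·[A]₀ = 0.23 × 0.62 = 0.1426 M dissociated.
At eq: [PCl₅] = 0.62 − 0.1426 = 0.4774 M; [PCl₃] = [Cl₂] = x = 0.1426 M.
Kc = [PCl₃][Cl₂]/[PCl₅] = (0.1426)²/0.4774 = 0.04259.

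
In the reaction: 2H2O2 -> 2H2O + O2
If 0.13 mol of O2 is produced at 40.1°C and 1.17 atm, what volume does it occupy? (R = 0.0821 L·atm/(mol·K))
T = 40.1°C + 273.15 = 313.25 K
V = nRT/P = (0.13 × 0.0821 × 313.25) / 1.17
V = 2.86 L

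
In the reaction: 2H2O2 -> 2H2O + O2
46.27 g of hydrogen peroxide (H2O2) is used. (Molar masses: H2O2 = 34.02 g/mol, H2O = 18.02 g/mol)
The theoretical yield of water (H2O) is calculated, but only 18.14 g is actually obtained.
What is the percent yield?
Moles of H2O2 = 46.27 g ÷ 34.02 g/mol = 1.36008 mol
Mole ratio: 2 mol H2O / 2 mol H2O2
Moles of H2O = 1.36008 × (2/2) = 1.36008 mol
Theoretical yield = 1.36008 mol × 18.02 g/mol = 24.509 g
Actual yield = 18.14 g
Percent yield = (18.14 / 24.509) × 100% = 74.0%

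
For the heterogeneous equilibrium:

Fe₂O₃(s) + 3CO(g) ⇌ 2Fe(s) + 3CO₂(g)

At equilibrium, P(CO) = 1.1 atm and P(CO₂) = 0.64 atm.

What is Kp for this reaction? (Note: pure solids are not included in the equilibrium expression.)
K_p = 0.197

Solids (Fe₂O₃, Fe) are excluded.
Kp = P(CO₂)³/P(CO)³ = (0.64)³/(1.1)³ = 0.2621/1.331 = 0.197.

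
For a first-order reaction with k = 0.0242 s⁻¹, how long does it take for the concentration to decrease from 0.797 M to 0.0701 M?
100.45 s

From ln[A] = ln[A]₀ - k·t: t = ln([A]₀/[A])/k = ln(0.797/0.0701)/0.0242 = ln(11.3695)/0.0242 = 2.4309/0.0242 = 100.45 s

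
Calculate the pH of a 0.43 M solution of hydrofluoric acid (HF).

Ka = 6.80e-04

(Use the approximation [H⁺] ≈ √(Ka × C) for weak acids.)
pH = 1.77

[H⁺] = √(Ka × C) = √(6.80e-04 × 0.43) = 1.7100e-02. pH = -log(1.7100e-02)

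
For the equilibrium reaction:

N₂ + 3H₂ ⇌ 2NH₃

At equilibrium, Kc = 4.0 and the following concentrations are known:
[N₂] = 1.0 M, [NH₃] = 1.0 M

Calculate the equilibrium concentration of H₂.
[H₂] = 0.6300 M

Kc = ([NH₃]^2) / ([N₂] × [H₂]^3) = 4.0
[H₂]^3 = (product terms)/(Kc · other reactant terms) = 1 / (4.0 · 1) = 0.25
[H₂] = (0.25)^(1/3) = 0.6300 M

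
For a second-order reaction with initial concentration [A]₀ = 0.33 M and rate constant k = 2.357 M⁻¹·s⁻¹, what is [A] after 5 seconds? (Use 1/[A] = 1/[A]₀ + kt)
0.0675 M

1/[A] = 1/[A]₀ + k·t = 1/0.33 + (2.357)·(5) = 3.0303 + 11.7850 = 14.8153
[A] = 1/14.8153 = 0.0675 M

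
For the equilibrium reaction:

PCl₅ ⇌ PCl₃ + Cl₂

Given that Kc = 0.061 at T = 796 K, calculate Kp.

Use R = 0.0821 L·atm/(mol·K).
K_p = 3.9864

Δn = (moles gaseous products) − (moles gaseous reactants) = 1
T = 796 K; RT = 0.0821 × 796 = 65.3516
Kp = Kc·(RT)^Δn = 0.061 × (65.3516)^1 = 0.061 × 65.3516 = 3.9864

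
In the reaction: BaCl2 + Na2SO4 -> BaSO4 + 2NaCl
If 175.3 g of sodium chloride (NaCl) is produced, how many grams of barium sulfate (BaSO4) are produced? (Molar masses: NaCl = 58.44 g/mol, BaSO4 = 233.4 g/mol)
Moles of NaCl = 175.3 g ÷ 58.44 g/mol = 2.99966 mol
Mole ratio: 1 mol BaSO4 / 2 mol NaCl
Moles of BaSO4 = 2.99966 × (1/2) = 1.49983 mol
Mass of BaSO4 = 1.49983 mol × 233.4 g/mol = 350.1 g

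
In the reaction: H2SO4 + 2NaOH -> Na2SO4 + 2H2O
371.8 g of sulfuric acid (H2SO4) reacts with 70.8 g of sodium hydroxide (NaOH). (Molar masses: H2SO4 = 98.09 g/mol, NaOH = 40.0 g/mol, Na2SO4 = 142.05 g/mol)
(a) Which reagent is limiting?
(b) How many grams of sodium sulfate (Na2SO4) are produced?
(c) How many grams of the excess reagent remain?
(a) NaOH, (b) 125.7 g, (c) 285 g

Moles of H2SO4 = 371.8 g ÷ 98.09 g/mol = 3.7904 mol
Moles of NaOH = 70.8 g ÷ 40.0 g/mol = 1.77 mol
Moles ÷ coefficient: H2SO4: 3.7904/1 = 3.79, NaOH: 1.77/2 = 0.885
(a) NaOH has the smaller value, so NaOH is the limiting reagent.
(b) Moles of Na2SO4 = 1.77 mol NaOH × (1/2) = 0.885 mol; mass = 0.885 mol × 142.05 g/mol = 125.7 g
(c) H2SO4 consumed = 1.77 × (1/2) = 0.885 mol; remaining = 3.7904 − 0.885 = 2.9054 mol; mass = 2.9054 mol × 98.09 g/mol = 285 g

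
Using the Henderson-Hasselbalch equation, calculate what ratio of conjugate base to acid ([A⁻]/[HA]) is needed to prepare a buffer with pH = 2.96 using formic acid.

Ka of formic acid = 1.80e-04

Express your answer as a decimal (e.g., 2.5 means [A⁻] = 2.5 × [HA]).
[A⁻]/[HA] = 0.164

pKa = −log(1.80e-04) = 3.7447. pH = pKa + log([A⁻]/[HA]). 2.96 = 3.7447 + log(ratio). log(ratio) = 2.96 − 3.7447 = -0.7847. ratio = 10^(-0.7847) = 0.164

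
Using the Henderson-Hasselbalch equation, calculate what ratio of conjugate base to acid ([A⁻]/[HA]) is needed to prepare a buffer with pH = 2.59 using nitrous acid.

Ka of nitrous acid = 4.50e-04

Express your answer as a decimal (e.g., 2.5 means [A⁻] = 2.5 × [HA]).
[A⁻]/[HA] = 0.175

pKa = −log(4.50e-04) = 3.3468. pH = pKa + log([A⁻]/[HA]). 2.59 = 3.3468 + log(ratio). log(ratio) = 2.59 − 3.3468 = -0.7568. ratio = 10^(-0.7568) = 0.175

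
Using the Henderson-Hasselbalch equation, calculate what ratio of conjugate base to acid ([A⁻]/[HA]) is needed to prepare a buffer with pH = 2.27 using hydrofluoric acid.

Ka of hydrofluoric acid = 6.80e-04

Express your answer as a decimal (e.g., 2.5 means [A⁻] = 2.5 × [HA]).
[A⁻]/[HA] = 0.127

pKa = −log(6.80e-04) = 3.1675. pH = pKa + log([A⁻]/[HA]). 2.27 = 3.1675 + log(ratio). log(ratio) = 2.27 − 3.1675 = -0.8975. ratio = 10^(-0.8975) = 0.127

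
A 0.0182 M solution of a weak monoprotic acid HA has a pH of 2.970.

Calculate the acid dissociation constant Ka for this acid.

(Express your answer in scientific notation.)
K_a = 6.70e-05

[H⁺] = 10^(−pH) = 10^(−2.970) = 1.072e-03 M. For HA ⇌ H⁺ + A⁻, Ka = x²/(C − x) = (1.072e-03)²/(0.0182 − 1.072e-03) = 6.70e-05.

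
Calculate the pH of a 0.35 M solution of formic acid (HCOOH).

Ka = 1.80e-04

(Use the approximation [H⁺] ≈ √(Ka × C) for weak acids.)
pH = 2.10

[H⁺] = √(Ka × C) = √(1.80e-04 × 0.35) = 7.9373e-03. pH = -log(7.9373e-03)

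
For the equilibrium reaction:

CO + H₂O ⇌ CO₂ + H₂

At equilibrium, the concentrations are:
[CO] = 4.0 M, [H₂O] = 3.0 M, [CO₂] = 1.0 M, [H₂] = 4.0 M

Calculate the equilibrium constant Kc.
K_c = 0.3333

Kc = ([CO₂] × [H₂]) / ([CO] × [H₂O])
   = ((1.0)·(4.0)) / ((4.0)·(3.0))
   = 4 / 12 = 0.3333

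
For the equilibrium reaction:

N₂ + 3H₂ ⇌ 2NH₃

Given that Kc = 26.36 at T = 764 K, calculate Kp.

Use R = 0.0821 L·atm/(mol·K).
K_p = 0.0067

Δn = (moles gaseous products) − (moles gaseous reactants) = -2
T = 764 K; RT = 0.0821 × 764 = 62.7244
Kp = Kc·(RT)^Δn = 26.36 × (62.7244)^-2 = 26.36 × 0.000254172 = 0.0067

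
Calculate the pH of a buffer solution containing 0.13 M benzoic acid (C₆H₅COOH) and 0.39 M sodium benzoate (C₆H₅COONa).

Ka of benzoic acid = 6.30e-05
pH = 4.68

pKa = -log(6.30e-05) = 4.20. pH = pKa + log([A⁻]/[HA]) = 4.20 + log(0.39/0.13)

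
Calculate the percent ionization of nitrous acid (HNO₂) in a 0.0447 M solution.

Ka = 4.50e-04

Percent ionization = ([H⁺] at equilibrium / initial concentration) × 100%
Percent ionization = 9.54%

Let x = [H⁺]. Ka = x²/(C - x) ⇒ x² + (4.50e-04)x - (4.50e-04)(0.0447) = 0. x = 4.2656e-03. Percent = (4.2656e-03/0.0447) × 100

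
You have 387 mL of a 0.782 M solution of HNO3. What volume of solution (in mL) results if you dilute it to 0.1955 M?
Using M₁V₁ = M₂V₂:
0.782 × 387 = 0.1955 × V₂
V₂ = (0.782 × 387) / 0.1955 = 1548 mL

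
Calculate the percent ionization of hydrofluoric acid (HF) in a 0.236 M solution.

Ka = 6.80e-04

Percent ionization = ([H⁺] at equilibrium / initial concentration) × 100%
Percent ionization = 5.23%

Let x = [H⁺]. Ka = x²/(C - x) ⇒ x² + (6.80e-04)x - (6.80e-04)(0.236) = 0. x = 1.2333e-02. Percent = (1.2333e-02/0.236) × 100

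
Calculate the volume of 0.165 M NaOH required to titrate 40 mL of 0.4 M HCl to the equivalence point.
V_{base} = 97.0 mL

At equivalence: moles acid = moles base.
moles HCl = 0.4 M × 0.04 L = 0.016 mol
V_NaOH = 0.016 mol ÷ 0.165 M = 0.09697 L = 97.0 mL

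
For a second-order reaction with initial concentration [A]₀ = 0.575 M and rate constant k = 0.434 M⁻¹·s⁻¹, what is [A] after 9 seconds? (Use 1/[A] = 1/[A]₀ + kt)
0.1771 M

1/[A] = 1/[A]₀ + k·t = 1/0.575 + (0.434)·(9) = 1.7391 + 3.9060 = 5.6451
[A] = 1/5.6451 = 0.1771 M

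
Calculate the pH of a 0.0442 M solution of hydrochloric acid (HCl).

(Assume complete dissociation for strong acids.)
pH = 1.35

[H⁺] = 0.0442 M for strong acid. pH = -log[H⁺] = -log(0.0442)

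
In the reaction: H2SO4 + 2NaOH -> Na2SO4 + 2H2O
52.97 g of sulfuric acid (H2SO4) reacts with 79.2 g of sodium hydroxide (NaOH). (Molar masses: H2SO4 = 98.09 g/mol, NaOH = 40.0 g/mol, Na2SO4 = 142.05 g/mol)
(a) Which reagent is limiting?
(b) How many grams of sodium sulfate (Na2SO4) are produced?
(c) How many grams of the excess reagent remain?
(a) H2SO4, (b) 76.71 g, (c) 36 g

Moles of H2SO4 = 52.97 g ÷ 98.09 g/mol = 0.540014 mol
Moles of NaOH = 79.2 g ÷ 40.0 g/mol = 1.98 mol
Moles ÷ coefficient: H2SO4: 0.540014/1 = 0.54, NaOH: 1.98/2 = 0.99
(a) H2SO4 has the smaller value, so H2SO4 is the limiting reagent.
(b) Moles of Na2SO4 = 0.540014 mol H2SO4 × (1/1) = 0.540014 mol; mass = 0.540014 mol × 142.05 g/mol = 76.71 g
(c) NaOH consumed = 0.540014 × (2/1) = 1.08003 mol; remaining = 1.98 − 1.08003 = 0.899971 mol; mass = 0.899971 mol × 40.0 g/mol = 36 g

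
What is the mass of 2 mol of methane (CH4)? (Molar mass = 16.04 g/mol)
Mass = 2 mol × 16.04 g/mol = 32.08 g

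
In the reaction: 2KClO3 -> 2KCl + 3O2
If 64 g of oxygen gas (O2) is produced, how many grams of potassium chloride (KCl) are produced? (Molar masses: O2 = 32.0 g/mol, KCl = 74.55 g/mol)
Moles of O2 = 64 g ÷ 32.0 g/mol = 2 mol
Mole ratio: 2 mol KCl / 3 mol O2
Moles of KCl = 2 × (2/3) = 1.33333 mol
Mass of KCl = 1.33333 mol × 74.55 g/mol = 99.4 g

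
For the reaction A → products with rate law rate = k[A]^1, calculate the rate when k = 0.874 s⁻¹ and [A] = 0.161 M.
0.1407 M/s

rate = k·[A]^1 = 0.874·(0.161)^1 = 0.874·0.161 = 0.1407 M/s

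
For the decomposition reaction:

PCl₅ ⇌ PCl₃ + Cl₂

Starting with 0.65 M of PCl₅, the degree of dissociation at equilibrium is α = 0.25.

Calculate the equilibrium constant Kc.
K_c = 0.0542

x = α·[A]₀ = 0.25 × 0.65 = 0.1625 M dissociated.
At eq: [PCl₅] = 0.65 − 0.1625 = 0.4875 M; [PCl₃] = [Cl₂] = x = 0.1625 M.
Kc = [PCl₃][Cl₂]/[PCl₅] = (0.1625)²/0.4875 = 0.05417.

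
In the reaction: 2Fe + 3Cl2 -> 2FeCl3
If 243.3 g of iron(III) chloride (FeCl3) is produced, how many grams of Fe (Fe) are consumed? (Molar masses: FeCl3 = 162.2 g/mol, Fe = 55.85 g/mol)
Moles of FeCl3 = 243.3 g ÷ 162.2 g/mol = 1.5 mol
Mole ratio: 2 mol Fe / 2 mol FeCl3
Moles of Fe = 1.5 × (2/2) = 1.5 mol
Mass of Fe = 1.5 mol × 55.85 g/mol = 83.78 g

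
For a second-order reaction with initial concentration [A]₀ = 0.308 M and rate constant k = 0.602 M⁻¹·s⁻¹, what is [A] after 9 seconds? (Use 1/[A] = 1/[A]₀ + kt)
0.1154 M

1/[A] = 1/[A]₀ + k·t = 1/0.308 + (0.602)·(9) = 3.2468 + 5.4180 = 8.6648
[A] = 1/8.6648 = 0.1154 M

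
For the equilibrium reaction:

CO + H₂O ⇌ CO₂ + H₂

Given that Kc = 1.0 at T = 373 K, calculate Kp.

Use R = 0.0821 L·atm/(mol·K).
K_p = 1.0000

Δn = (moles gaseous products) − (moles gaseous reactants) = 0
T = 373 K; RT = 0.0821 × 373 = 30.6233
Kp = Kc·(RT)^Δn = 1.0 × (30.6233)^0 = 1.0 × 1 = 1.0000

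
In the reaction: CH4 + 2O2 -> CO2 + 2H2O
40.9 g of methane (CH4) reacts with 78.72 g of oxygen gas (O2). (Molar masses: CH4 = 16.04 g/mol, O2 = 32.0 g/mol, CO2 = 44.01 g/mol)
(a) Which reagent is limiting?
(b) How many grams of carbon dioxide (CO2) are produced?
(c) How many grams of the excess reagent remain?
(a) O2, (b) 54.13 g, (c) 21.17 g

Moles of CH4 = 40.9 g ÷ 16.04 g/mol = 2.54988 mol
Moles of O2 = 78.72 g ÷ 32.0 g/mol = 2.46 mol
Moles ÷ coefficient: CH4: 2.54988/1 = 2.55, O2: 2.46/2 = 1.23
(a) O2 has the smaller value, so O2 is the limiting reagent.
(b) Moles of CO2 = 2.46 mol O2 × (1/2) = 1.23 mol; mass = 1.23 mol × 44.01 g/mol = 54.13 g
(c) CH4 consumed = 2.46 × (1/2) = 1.23 mol; remaining = 2.54988 − 1.23 = 1.31988 mol; mass = 1.31988 mol × 16.04 g/mol = 21.17 g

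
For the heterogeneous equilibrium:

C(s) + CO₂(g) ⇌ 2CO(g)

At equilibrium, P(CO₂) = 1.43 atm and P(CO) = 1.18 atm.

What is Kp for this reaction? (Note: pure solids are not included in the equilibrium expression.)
K_p = 0.974

Solid C is excluded.
Kp = P(CO)²/P(CO₂) = (1.18)²/1.43 = 1.392/1.43 = 0.974.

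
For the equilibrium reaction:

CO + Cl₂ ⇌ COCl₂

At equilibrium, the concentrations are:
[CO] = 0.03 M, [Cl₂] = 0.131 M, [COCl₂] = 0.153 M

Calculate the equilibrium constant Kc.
K_c = 38.9313

Kc = ([COCl₂]) / ([CO] × [Cl₂])
   = ((0.153)) / ((0.03)·(0.131))
   = 0.153 / 0.00393 = 38.9313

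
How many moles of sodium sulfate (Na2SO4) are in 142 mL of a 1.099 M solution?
Moles = Molarity × Volume (L)
Moles = 1.099 M × 0.142 L = 0.1561 mol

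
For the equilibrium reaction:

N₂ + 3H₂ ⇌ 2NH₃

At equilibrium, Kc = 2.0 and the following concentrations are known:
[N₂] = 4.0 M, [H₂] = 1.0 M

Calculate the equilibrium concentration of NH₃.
[NH₃] = 2.8284 M

Kc = ([NH₃]^2) / ([N₂] × [H₂]^3) = 2.0
[NH₃]^2 = Kc · (reactant terms)/(other product terms) = 2.0 · 4 / 1 = 8
[NH₃] = (8)^(1/2) = 2.8284 M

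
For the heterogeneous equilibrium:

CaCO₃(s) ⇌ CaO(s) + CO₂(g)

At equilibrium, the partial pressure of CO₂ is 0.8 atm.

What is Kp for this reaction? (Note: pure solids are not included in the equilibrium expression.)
K_p = 0.8

Solids (CaCO₃, CaO) have activity 1 and are excluded.
Kp = P(CO₂) = 0.8.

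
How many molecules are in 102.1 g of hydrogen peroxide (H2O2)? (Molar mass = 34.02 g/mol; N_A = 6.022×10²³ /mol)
Moles = 102.1 g ÷ 34.02 g/mol = 3.00118 mol
Molecules = 3.00118 mol × 6.022×10²³ /mol = 1.807e+24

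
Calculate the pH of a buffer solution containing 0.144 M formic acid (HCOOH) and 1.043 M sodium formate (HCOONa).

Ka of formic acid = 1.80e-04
pH = 4.60

pKa = -log(1.80e-04) = 3.74. pH = pKa + log([A⁻]/[HA]) = 3.74 + log(1.043/0.144)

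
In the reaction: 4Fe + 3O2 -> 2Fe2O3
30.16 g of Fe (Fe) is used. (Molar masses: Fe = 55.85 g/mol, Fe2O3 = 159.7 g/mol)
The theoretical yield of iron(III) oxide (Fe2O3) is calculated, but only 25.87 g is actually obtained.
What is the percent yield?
Moles of Fe = 30.16 g ÷ 55.85 g/mol = 0.540018 mol
Mole ratio: 2 mol Fe2O3 / 4 mol Fe
Moles of Fe2O3 = 0.540018 × (2/4) = 0.270009 mol
Theoretical yield = 0.270009 mol × 159.7 g/mol = 43.12 g
Actual yield = 25.87 g
Percent yield = (25.87 / 43.12) × 100% = 60.0%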